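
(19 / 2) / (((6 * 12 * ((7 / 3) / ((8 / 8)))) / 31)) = 589 / 336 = 1.75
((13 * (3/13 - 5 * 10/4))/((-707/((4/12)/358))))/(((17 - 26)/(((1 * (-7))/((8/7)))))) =2233/15620256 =0.00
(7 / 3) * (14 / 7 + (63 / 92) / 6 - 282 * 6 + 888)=-1032829 / 552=-1871.07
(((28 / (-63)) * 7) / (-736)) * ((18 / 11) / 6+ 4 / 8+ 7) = 133 / 4048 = 0.03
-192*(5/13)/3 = -24.62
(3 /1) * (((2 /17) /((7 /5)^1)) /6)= 5 /119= 0.04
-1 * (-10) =10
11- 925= -914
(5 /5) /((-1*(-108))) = 1 /108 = 0.01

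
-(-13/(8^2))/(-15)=-13/960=-0.01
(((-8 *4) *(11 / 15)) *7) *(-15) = 2464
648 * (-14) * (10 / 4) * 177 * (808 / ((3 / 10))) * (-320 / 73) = 3459843072000 / 73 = 47395110575.34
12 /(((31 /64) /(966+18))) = 755712 /31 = 24377.81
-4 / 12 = -1 / 3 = -0.33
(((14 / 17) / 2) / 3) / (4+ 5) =7 / 459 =0.02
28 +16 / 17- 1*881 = -14485 / 17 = -852.06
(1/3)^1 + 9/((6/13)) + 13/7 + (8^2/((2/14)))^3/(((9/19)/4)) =95669979821/126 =759285554.13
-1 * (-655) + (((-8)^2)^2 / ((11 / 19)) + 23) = 85282 / 11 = 7752.91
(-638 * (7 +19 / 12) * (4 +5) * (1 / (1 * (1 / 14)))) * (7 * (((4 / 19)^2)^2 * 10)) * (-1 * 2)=24729492480 / 130321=189758.31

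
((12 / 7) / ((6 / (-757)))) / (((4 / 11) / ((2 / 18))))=-8327 / 126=-66.09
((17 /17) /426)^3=1 /77308776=0.00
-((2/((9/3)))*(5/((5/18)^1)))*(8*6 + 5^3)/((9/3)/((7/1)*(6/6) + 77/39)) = -242200/39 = -6210.26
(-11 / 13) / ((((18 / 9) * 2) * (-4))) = 11 / 208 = 0.05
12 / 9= 4 / 3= 1.33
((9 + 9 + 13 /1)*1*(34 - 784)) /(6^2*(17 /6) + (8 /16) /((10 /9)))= -155000 /683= -226.94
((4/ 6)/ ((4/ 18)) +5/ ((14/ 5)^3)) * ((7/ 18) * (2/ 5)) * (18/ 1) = 8857/ 980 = 9.04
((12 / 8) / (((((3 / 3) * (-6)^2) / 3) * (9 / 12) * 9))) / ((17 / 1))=1 / 918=0.00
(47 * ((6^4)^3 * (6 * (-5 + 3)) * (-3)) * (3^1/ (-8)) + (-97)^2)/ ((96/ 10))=-6905841913915/ 48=-143871706539.90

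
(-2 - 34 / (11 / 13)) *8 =-3712 / 11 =-337.45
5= 5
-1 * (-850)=850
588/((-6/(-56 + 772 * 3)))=-221480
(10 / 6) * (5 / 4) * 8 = 50 / 3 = 16.67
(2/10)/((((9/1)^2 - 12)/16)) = 16/345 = 0.05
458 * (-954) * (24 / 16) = -655398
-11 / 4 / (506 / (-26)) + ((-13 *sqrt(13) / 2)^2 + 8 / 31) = 391900 / 713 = 549.65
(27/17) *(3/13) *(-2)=-162/221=-0.73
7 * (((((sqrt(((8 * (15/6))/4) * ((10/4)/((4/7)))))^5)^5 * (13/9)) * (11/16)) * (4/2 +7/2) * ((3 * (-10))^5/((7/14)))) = -3832367398772106505930423736572265625 * sqrt(14)/137438953472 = -104332908714767017033336000.00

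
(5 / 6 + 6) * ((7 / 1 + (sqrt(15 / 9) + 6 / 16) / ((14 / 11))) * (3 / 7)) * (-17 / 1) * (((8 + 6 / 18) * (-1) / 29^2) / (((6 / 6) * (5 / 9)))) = 38335 * sqrt(15) / 164836 + 8541735 / 1318688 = 7.38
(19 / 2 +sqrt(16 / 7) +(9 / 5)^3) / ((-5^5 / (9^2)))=-310473 / 781250- 324 * sqrt(7) / 21875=-0.44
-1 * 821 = -821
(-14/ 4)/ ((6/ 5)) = -35/ 12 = -2.92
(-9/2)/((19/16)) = -72/19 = -3.79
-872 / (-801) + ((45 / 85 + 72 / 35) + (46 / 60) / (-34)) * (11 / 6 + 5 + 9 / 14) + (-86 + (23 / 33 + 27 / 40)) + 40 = -7154722517 / 293582520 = -24.37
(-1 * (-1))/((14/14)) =1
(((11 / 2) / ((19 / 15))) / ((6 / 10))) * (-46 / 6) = -6325 / 114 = -55.48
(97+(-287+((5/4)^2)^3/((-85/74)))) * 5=-33653325/34816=-966.61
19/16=1.19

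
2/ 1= 2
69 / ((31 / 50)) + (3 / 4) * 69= 20217 / 124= 163.04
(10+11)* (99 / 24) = 693 / 8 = 86.62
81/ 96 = 0.84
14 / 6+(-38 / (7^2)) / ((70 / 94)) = 6647 / 5145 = 1.29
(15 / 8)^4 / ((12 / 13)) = 219375 / 16384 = 13.39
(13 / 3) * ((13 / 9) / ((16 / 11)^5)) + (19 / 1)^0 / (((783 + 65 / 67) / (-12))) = 703435083893 / 743546290176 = 0.95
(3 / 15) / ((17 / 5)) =1 / 17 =0.06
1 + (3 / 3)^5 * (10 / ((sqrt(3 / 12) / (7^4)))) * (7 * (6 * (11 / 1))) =22185241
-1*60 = -60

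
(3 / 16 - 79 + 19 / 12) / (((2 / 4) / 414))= -255783 / 4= -63945.75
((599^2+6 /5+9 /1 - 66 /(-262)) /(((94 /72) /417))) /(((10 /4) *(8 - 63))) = -641480504184 /769625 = -833497.49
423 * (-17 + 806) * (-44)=-14684868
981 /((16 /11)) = 10791 /16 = 674.44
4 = 4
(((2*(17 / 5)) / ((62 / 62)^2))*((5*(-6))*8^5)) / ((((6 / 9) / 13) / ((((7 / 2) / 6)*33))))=-2509258752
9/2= 4.50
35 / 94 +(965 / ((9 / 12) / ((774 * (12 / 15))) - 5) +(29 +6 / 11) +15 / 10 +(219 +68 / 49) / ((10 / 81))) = 1697370124391 / 1045492910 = 1623.51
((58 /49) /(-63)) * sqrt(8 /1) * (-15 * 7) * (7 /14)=290 * sqrt(2) /147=2.79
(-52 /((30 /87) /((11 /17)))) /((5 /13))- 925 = -500947 /425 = -1178.70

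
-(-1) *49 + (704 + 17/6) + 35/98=15880/21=756.19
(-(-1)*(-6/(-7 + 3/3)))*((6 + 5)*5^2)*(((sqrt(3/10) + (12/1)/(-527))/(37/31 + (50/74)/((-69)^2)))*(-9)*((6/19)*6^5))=-2672742.77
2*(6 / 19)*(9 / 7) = 108 / 133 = 0.81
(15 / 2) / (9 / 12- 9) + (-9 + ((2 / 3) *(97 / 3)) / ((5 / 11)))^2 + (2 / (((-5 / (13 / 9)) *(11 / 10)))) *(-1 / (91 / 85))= 230121707 / 155925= 1475.85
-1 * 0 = 0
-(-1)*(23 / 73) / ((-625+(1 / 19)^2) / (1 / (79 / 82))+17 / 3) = -1021269 / 1933392371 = -0.00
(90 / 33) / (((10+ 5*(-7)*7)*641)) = -6 / 331397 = -0.00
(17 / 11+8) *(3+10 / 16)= 3045 / 88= 34.60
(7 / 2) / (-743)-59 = -87681 / 1486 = -59.00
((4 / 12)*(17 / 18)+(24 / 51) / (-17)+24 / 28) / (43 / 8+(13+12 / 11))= 5500132 / 93565773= 0.06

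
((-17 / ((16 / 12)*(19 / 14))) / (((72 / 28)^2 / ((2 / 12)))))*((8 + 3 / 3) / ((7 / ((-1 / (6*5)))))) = 833 / 82080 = 0.01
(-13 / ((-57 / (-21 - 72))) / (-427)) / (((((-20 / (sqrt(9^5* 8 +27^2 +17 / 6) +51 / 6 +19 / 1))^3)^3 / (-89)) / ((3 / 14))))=416062466715127239861377542292417 / 17864903884800000000 +39423005348722770826571546856947* sqrt(17032458) / 2411762024448000000000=90750557158728.71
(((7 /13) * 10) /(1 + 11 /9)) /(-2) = -63 /52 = -1.21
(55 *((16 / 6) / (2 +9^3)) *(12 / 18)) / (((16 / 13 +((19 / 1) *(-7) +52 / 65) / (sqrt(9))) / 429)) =-8179600 / 6106043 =-1.34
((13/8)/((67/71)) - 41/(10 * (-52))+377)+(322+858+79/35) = 190355413/121940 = 1561.06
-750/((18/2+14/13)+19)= -1625/63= -25.79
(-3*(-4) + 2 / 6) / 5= 37 / 15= 2.47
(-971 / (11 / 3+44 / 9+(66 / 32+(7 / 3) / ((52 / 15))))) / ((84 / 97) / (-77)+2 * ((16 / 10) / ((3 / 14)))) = -7273120140 / 1262026859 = -5.76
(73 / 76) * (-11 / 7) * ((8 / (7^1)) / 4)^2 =-803 / 6517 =-0.12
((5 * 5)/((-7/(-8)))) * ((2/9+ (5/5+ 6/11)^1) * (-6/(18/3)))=-5000/99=-50.51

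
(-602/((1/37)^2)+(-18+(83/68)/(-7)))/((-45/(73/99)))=9545926249/706860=13504.69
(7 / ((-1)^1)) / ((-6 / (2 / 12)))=7 / 36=0.19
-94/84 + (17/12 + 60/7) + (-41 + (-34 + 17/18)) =-16427/252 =-65.19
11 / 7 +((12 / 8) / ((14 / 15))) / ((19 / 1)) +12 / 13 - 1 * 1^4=10921 / 6916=1.58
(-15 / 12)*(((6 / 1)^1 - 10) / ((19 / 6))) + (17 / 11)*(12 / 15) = 2942 / 1045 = 2.82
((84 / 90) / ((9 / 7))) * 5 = 3.63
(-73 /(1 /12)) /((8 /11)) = -1204.50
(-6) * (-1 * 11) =66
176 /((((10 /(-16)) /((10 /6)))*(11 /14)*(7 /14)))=-3584 /3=-1194.67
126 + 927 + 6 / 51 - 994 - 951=-15162 / 17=-891.88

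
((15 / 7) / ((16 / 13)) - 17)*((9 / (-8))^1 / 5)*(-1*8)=-15381 / 560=-27.47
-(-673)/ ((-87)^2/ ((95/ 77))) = 63935/ 582813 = 0.11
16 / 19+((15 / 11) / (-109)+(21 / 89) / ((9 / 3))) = 1841478 / 2027509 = 0.91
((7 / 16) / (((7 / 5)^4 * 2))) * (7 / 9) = 625 / 14112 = 0.04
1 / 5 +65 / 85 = 82 / 85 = 0.96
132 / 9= 14.67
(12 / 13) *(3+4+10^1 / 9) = 7.49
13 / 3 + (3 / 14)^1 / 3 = 185 / 42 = 4.40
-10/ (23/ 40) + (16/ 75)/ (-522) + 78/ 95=-141749986/ 8554275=-16.57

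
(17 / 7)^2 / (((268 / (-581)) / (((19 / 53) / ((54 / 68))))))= -7747801 / 1342278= -5.77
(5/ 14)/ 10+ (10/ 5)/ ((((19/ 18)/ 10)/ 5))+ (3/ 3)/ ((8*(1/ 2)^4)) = 51483/ 532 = 96.77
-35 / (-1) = 35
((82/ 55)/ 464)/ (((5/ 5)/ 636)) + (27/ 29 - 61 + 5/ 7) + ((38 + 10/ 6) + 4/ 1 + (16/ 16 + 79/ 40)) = -2858983/ 267960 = -10.67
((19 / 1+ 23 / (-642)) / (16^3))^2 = 148230625 / 6914964455424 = 0.00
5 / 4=1.25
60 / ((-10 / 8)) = -48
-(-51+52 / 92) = 1160 / 23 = 50.43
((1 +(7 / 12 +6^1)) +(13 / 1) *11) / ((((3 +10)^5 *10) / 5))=139 / 685464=0.00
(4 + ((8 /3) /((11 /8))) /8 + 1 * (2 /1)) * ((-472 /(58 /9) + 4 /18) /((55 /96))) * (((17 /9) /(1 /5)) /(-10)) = 1067857856 /1421145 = 751.41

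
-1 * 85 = -85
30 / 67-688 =-46066 / 67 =-687.55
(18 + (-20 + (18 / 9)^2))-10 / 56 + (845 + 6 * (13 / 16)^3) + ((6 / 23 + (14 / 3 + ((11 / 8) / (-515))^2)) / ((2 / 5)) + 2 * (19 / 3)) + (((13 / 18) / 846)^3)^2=93185449996097986200456715670126563 / 106494588225123525801927417876480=875.03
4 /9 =0.44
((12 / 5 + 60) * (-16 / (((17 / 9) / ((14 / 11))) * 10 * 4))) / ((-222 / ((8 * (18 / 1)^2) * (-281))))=-9544324608 / 172975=-55177.48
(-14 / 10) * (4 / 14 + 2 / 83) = -0.43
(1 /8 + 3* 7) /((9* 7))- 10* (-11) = 55609 /504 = 110.34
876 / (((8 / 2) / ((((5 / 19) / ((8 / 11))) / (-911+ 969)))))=1.37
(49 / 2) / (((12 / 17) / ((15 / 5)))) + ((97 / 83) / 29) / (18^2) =162407705 / 1559736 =104.13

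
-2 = -2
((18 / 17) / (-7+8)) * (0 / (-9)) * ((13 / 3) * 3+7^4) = 0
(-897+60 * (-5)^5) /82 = -188397 /82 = -2297.52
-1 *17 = -17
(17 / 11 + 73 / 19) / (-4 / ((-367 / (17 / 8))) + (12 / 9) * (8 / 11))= 2479452 / 456931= 5.43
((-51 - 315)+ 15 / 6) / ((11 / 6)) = -2181 / 11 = -198.27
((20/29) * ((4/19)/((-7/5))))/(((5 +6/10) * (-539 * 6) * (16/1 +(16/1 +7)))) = 250/1702637937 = 0.00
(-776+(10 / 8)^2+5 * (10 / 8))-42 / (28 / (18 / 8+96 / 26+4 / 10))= -808809 / 1040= -777.70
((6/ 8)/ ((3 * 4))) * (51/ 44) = 51/ 704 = 0.07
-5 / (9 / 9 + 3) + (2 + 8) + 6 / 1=14.75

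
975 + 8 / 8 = 976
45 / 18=5 / 2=2.50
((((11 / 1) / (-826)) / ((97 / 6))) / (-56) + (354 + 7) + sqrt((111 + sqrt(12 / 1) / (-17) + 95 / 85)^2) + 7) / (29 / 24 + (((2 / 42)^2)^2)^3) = 2748791969965901638678977 / 6918006205966405110461- 117693240182186256*sqrt(3) / 1208807654371204807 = 397.17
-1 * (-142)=142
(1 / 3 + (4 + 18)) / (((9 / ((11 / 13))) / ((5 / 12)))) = 3685 / 4212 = 0.87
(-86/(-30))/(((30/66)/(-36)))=-227.04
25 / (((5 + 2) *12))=25 / 84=0.30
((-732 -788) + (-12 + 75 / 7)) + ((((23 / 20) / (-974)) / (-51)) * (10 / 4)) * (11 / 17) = -71941064165 / 47289648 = -1521.29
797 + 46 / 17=13595 / 17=799.71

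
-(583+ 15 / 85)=-9914 / 17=-583.18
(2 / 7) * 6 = 12 / 7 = 1.71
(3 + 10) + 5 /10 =27 /2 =13.50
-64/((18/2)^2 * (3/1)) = -64/243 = -0.26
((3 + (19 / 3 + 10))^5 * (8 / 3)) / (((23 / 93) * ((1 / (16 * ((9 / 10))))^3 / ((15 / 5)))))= 750074012762112 / 2875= 260895308786.82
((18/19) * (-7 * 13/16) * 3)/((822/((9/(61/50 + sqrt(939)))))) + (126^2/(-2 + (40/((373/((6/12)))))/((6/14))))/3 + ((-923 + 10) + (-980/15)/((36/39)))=-3806.35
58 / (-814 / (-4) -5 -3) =116 / 391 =0.30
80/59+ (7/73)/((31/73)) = 2893/1829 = 1.58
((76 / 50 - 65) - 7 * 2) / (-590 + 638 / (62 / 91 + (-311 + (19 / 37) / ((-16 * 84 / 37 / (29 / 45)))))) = 0.13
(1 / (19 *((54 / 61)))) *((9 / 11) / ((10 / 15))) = 61 / 836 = 0.07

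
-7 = -7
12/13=0.92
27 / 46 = 0.59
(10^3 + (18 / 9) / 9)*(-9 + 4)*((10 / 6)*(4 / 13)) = -900200 / 351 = -2564.67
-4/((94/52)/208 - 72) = 21632/389329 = 0.06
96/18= 5.33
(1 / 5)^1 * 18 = 18 / 5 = 3.60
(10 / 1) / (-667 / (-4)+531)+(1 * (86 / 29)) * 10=2401420 / 80939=29.67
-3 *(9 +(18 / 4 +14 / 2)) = -123 / 2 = -61.50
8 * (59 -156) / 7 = -776 / 7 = -110.86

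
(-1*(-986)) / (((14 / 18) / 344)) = 3052656 / 7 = 436093.71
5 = 5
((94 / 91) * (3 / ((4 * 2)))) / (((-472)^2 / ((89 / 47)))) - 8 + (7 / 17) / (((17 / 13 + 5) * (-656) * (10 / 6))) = -92696869915649 / 11587027029760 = -8.00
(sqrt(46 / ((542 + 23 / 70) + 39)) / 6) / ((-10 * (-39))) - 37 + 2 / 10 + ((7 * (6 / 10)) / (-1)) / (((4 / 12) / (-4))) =sqrt(32757865) / 47610810 + 68 / 5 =13.60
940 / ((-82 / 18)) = -8460 / 41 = -206.34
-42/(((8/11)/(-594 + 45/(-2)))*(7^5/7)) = 14.83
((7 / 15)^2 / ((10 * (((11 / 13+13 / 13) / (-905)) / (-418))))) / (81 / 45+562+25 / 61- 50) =1469921453 / 169380720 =8.68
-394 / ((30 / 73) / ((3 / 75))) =-14381 / 375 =-38.35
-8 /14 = -4 /7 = -0.57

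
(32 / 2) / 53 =16 / 53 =0.30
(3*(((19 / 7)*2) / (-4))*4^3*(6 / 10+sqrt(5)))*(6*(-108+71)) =1214784 / 35+404928*sqrt(5) / 7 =164057.62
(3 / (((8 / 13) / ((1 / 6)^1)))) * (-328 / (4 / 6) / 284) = -1599 / 1136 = -1.41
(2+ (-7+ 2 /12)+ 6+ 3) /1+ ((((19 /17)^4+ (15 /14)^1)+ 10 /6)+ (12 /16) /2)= 124040111 /14031528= 8.84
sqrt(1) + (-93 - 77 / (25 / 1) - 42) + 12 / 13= -44251 / 325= -136.16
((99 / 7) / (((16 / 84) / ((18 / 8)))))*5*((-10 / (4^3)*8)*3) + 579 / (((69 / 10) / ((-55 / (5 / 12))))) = -20915565 / 1472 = -14208.94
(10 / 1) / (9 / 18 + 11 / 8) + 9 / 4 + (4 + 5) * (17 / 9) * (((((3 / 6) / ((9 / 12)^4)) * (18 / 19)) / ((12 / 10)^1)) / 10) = 19913 / 2052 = 9.70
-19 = -19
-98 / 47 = -2.09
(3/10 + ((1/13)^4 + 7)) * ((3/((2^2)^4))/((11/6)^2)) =56294001/2211763840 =0.03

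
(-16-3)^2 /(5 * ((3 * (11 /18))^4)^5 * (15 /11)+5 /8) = 439957732287578112 /1528978022910038670395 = 0.00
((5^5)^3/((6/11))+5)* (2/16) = 335693359405/48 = 6993611654.27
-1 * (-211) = 211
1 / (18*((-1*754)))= -1 / 13572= -0.00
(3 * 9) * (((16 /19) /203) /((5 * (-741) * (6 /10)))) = -48 /952679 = -0.00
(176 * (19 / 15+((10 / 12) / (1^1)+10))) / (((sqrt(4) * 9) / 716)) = 3811984 / 45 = 84710.76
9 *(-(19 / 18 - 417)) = 7487 / 2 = 3743.50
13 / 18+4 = 85 / 18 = 4.72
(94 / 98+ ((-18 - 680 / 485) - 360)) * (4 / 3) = -7194956 / 14259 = -504.59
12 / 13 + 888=11556 / 13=888.92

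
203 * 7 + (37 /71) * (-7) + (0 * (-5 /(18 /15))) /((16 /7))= 100632 /71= 1417.35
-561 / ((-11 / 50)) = 2550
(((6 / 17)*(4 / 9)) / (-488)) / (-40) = 1 / 124440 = 0.00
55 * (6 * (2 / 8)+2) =385 / 2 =192.50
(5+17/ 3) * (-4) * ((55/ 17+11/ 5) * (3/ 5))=-59136/ 425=-139.14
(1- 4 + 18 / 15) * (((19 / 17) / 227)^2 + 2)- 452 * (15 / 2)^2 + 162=-1881336005622 / 74459405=-25266.60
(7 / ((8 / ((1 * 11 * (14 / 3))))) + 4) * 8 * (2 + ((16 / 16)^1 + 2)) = 5870 / 3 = 1956.67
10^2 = 100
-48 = -48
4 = 4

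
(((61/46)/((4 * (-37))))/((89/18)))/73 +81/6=298562589/22115788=13.50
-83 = -83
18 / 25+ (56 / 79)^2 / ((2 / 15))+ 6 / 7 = 5838516 / 1092175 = 5.35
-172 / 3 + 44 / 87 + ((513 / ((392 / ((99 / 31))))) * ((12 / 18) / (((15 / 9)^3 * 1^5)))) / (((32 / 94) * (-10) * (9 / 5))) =-40122214681 / 704816000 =-56.93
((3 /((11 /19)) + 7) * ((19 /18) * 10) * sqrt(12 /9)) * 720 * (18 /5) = 2444160 * sqrt(3) /11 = 384855.39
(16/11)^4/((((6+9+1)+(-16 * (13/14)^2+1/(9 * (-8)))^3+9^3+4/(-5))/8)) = -115113338999930880/6073912883160877733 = -0.02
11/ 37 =0.30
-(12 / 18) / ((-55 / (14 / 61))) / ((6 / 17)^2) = 2023 / 90585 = 0.02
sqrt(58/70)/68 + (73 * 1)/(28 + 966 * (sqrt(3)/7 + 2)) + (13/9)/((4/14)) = -5037 * sqrt(3)/1892234 + sqrt(1015)/2380 + 86740507/17030106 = 5.10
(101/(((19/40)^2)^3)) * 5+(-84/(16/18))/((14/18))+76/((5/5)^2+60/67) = 524421152318563/11949653774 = 43885.89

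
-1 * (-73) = 73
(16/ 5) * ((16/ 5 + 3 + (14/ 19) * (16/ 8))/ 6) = 1944/ 475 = 4.09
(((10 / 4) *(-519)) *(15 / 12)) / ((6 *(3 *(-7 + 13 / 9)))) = 16.22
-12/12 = -1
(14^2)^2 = 38416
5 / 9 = 0.56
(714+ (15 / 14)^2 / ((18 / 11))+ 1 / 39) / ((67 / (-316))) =-863213171 / 256074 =-3370.95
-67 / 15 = -4.47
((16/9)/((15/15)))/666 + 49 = 146861/2997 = 49.00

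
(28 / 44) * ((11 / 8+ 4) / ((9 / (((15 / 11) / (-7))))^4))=26875 / 35795839464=0.00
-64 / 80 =-4 / 5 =-0.80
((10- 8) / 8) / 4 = 1 / 16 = 0.06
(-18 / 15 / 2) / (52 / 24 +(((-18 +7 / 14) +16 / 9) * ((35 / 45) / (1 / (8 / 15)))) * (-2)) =-1458 / 36961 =-0.04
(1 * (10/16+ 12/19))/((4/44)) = 2101/152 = 13.82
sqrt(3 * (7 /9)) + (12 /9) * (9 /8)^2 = sqrt(21) /3 + 27 /16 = 3.22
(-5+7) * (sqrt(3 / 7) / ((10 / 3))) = 3 * sqrt(21) / 35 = 0.39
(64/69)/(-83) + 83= 475277/5727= 82.99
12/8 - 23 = -43/2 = -21.50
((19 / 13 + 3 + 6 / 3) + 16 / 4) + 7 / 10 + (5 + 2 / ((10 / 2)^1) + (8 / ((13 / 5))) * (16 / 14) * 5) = 34.14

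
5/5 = 1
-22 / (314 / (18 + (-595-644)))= 13431 / 157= 85.55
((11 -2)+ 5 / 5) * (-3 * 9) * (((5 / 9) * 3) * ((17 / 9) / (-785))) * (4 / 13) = 680 / 2041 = 0.33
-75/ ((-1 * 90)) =5/ 6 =0.83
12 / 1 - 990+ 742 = -236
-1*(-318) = 318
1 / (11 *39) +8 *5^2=85801 / 429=200.00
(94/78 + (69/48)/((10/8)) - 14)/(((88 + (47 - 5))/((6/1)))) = -9083/16900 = -0.54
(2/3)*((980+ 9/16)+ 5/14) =36621/56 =653.95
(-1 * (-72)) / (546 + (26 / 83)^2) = 248004 / 1881035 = 0.13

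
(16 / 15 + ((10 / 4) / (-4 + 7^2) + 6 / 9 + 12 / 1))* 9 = 1241 / 10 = 124.10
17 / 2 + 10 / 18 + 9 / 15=869 / 90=9.66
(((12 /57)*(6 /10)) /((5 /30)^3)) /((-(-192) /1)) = 27 /190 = 0.14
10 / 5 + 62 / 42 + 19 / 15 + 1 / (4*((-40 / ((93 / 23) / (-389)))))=9505423 / 2004128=4.74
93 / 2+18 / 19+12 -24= 1347 / 38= 35.45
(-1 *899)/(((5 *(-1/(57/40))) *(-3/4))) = -17081/50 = -341.62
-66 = -66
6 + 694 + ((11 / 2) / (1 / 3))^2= 972.25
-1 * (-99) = 99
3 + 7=10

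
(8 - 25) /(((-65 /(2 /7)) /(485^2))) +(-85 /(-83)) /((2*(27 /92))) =3584902540 /203931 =17579.00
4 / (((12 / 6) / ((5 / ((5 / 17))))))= 34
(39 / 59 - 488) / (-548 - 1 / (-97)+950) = -2789041 / 2300705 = -1.21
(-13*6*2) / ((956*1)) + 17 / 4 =3907 / 956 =4.09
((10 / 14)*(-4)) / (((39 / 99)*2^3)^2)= -5445 / 18928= -0.29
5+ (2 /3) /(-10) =74 /15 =4.93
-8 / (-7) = 8 / 7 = 1.14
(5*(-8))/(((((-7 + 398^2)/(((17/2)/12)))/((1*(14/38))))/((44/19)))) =-26180/171543951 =-0.00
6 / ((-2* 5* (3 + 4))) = -3 / 35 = -0.09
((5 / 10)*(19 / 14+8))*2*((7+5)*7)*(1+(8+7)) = 12576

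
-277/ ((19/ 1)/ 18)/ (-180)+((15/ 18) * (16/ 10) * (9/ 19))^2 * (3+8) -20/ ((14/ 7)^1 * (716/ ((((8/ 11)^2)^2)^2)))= 809575753993597/ 138516565313390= 5.84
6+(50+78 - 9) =125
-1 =-1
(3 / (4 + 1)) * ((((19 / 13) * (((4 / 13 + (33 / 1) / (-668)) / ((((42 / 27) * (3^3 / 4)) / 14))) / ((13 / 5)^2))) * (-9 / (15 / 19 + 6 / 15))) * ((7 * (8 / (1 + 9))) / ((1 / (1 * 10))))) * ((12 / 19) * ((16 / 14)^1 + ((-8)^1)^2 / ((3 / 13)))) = -1794414355200 / 538974631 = -3329.31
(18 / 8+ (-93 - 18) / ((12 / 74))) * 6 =-8187 / 2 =-4093.50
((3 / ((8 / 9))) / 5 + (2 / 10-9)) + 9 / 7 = -383 / 56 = -6.84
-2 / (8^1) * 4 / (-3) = 1 / 3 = 0.33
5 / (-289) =-5 / 289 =-0.02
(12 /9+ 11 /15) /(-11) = -31 /165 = -0.19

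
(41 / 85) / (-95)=-41 / 8075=-0.01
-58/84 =-29/42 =-0.69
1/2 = 0.50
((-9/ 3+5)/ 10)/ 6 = 1/ 30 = 0.03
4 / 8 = 1 / 2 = 0.50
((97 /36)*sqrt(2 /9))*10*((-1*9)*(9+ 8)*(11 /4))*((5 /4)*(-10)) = 2267375*sqrt(2) /48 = 66803.18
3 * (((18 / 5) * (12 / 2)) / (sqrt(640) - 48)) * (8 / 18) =-54 / 65 - 9 * sqrt(10) / 65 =-1.27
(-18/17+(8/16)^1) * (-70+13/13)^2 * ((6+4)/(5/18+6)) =-8141310/1921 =-4238.06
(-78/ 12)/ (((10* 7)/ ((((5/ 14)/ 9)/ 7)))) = -13/ 24696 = -0.00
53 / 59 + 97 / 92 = 10599 / 5428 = 1.95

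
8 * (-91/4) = -182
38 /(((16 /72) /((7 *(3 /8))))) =3591 /8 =448.88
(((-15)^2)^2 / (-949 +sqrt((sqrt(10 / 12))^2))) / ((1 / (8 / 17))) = -2306070000 / 91861217 - 405000 * sqrt(30) / 91861217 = -25.13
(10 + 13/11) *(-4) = -492/11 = -44.73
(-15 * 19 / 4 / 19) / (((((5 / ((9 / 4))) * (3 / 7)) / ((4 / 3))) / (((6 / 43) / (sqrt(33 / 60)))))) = -63 * sqrt(55) / 473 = -0.99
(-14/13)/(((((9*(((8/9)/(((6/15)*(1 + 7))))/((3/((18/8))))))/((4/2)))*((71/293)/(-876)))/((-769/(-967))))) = 14737534336/4462705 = 3302.38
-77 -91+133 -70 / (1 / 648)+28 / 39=-1770377 / 39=-45394.28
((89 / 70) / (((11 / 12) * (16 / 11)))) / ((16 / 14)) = 267 / 320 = 0.83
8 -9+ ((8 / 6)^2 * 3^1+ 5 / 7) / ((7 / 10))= 1123 / 147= 7.64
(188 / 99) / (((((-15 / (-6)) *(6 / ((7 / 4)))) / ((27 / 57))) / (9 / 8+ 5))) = 16121 / 25080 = 0.64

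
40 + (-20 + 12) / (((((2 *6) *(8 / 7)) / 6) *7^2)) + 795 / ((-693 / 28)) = 3607 / 462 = 7.81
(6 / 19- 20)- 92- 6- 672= -15004 / 19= -789.68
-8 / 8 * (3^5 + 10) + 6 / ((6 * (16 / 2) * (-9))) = -18217 / 72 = -253.01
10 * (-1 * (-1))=10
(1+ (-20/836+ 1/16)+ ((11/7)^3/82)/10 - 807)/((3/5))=-63169101603/47026672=-1343.26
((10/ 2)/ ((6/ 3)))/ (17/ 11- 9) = -0.34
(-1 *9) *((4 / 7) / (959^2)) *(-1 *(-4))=-0.00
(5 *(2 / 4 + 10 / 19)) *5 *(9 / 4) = 8775 / 152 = 57.73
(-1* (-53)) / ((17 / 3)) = 159 / 17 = 9.35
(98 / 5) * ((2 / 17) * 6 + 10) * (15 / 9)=17836 / 51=349.73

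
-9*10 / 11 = -90 / 11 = -8.18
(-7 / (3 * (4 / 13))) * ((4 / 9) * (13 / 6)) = -1183 / 162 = -7.30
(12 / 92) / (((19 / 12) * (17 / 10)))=0.05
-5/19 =-0.26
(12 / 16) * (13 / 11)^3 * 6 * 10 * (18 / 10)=177957 / 1331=133.70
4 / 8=1 / 2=0.50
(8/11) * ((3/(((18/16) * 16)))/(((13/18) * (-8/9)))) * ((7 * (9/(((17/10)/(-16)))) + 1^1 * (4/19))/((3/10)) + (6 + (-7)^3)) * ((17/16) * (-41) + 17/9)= -791098769/43472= -18197.89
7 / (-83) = -7 / 83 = -0.08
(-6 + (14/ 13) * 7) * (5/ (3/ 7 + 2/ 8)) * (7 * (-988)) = -78400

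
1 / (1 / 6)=6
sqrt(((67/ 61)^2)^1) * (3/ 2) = 201/ 122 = 1.65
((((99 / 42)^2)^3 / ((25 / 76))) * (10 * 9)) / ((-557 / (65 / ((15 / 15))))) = -2870933295087 / 524243944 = -5476.33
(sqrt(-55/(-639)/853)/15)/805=sqrt(3330965)/2193894675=0.00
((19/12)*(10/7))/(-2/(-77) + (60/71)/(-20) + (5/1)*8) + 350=459115295/1311546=350.06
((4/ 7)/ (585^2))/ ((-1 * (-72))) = 1/ 43120350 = 0.00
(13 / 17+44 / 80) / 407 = 447 / 138380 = 0.00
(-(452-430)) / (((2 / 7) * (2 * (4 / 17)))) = -1309 / 8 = -163.62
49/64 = 0.77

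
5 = 5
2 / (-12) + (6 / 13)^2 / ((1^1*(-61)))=-10525 / 61854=-0.17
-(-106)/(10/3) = 159/5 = 31.80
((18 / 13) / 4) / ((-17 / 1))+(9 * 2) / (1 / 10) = 79551 / 442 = 179.98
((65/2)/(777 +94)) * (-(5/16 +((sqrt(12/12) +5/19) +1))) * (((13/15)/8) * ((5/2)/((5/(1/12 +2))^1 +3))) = -9425/1955328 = -0.00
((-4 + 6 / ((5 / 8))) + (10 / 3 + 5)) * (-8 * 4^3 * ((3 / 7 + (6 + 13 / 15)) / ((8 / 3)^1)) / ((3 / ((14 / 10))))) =-10246016 / 1125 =-9107.57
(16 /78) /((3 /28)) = 224 /117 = 1.91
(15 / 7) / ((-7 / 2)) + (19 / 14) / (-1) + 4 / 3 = -0.64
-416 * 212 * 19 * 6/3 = -3351296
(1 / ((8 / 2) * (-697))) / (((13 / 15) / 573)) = -8595 / 36244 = -0.24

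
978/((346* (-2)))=-489/346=-1.41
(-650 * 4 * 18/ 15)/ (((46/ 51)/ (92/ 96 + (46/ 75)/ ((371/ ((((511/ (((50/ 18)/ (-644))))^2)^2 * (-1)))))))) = 116609136340091622779266926549/ 103515625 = 1126488260492960582320.46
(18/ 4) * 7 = 63/ 2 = 31.50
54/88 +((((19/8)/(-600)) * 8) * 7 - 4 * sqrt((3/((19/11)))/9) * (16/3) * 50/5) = 2587/6600 - 640 * sqrt(627)/171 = -93.32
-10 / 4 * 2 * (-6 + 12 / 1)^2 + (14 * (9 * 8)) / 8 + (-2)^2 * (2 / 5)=-262 / 5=-52.40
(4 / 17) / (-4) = -1 / 17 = -0.06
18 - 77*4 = -290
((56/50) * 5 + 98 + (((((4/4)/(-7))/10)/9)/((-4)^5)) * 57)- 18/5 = 21504019/215040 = 100.00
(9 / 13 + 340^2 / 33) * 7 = 10521679 / 429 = 24526.06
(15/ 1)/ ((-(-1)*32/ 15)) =225/ 32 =7.03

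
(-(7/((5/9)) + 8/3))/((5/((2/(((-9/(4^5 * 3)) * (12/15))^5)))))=62947040690176000/729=86347106570886.15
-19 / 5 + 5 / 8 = -127 / 40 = -3.18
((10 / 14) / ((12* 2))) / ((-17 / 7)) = -0.01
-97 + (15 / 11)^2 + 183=10631 / 121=87.86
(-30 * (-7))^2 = 44100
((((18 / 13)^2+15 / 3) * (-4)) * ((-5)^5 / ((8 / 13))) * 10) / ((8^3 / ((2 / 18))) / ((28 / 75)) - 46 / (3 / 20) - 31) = 383578125 / 3277417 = 117.04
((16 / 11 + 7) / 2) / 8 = 93 / 176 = 0.53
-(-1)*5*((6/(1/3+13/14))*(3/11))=3780/583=6.48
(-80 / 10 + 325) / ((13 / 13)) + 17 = 334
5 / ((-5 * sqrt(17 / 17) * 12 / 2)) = -1 / 6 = -0.17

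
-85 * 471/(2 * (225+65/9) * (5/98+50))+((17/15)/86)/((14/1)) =-708184181/411424860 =-1.72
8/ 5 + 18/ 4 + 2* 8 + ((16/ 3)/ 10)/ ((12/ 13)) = 22.68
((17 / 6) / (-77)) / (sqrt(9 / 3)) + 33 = 32.98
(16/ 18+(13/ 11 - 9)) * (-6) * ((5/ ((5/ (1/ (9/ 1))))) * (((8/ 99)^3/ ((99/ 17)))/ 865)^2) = 103942193152/ 2050549327495341634962825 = 0.00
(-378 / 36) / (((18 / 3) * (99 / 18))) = -7 / 22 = -0.32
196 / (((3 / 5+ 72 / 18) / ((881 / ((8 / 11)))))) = 2374295 / 46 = 51615.11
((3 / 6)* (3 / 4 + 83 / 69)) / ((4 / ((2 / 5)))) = 539 / 5520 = 0.10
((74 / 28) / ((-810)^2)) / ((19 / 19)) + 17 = 156151837 / 9185400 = 17.00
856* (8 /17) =6848 /17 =402.82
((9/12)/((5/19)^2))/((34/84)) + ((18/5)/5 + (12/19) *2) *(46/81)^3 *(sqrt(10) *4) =122254016 *sqrt(10)/84144825 + 22743/850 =31.35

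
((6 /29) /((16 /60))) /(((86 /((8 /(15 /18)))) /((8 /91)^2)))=6912 /10326407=0.00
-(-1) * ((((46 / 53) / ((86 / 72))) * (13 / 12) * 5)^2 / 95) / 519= 5364060 / 17072155367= 0.00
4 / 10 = 2 / 5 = 0.40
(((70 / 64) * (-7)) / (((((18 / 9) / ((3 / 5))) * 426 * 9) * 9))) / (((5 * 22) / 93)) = -1519 / 26991360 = -0.00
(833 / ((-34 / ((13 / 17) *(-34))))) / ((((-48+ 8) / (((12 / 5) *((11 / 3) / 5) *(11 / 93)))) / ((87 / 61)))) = -2235233 / 472750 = -4.73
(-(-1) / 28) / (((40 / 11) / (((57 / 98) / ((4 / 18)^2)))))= 50787 / 439040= 0.12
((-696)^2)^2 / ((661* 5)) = 234658861056 / 3305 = 71001168.25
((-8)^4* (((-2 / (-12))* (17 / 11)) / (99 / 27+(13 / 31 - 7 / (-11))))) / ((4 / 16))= 4317184 / 4831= 893.64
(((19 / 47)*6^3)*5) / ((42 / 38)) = 129960 / 329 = 395.02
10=10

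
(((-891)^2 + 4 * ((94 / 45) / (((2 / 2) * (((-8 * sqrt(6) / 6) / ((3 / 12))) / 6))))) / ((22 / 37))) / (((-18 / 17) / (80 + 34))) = -287505207 / 2 + 561697 * sqrt(6) / 1980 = -143751908.62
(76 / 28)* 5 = 95 / 7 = 13.57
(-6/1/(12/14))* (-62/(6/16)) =3472/3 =1157.33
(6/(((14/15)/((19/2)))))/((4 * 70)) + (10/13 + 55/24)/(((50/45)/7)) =99381/5096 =19.50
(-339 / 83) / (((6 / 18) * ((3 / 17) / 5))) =-28815 / 83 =-347.17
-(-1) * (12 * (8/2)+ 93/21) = 367/7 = 52.43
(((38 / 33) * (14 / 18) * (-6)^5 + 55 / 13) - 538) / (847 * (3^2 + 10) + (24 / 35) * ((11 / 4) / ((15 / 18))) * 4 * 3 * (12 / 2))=-0.46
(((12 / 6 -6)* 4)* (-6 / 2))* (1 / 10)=24 / 5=4.80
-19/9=-2.11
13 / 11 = 1.18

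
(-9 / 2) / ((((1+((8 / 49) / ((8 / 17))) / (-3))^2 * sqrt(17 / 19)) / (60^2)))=-3500658 * sqrt(323) / 2873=-21898.55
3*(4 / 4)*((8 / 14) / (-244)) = -3 / 427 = -0.01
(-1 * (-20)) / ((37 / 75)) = 1500 / 37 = 40.54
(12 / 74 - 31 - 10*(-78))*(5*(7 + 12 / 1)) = 2633305 / 37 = 71170.41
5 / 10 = 1 / 2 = 0.50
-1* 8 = -8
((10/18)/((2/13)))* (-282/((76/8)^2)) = -12220/1083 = -11.28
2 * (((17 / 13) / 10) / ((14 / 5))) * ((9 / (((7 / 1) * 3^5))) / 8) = 0.00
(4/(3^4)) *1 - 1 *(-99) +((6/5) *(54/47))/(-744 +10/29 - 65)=14737957193/148796595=99.05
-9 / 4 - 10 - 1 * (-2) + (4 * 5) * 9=679 / 4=169.75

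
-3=-3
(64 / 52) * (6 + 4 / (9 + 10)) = 1888 / 247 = 7.64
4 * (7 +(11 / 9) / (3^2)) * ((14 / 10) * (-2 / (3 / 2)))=-64736 / 1215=-53.28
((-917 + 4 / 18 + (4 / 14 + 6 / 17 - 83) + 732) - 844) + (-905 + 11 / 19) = -41014634 / 20349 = -2015.56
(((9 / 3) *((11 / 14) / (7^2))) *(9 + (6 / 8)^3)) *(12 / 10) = 59697 / 109760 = 0.54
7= 7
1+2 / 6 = 4 / 3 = 1.33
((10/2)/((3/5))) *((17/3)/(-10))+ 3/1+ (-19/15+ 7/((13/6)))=283/1170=0.24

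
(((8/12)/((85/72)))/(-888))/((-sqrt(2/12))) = 2 * sqrt(6)/3145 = 0.00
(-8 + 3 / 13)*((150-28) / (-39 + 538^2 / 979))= -12063238 / 3266419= -3.69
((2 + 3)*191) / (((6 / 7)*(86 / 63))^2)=20636595 / 29584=697.56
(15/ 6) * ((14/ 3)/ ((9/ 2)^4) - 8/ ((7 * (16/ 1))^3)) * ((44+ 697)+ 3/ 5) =4049785003/ 192036096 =21.09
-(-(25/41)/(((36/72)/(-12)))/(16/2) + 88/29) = -5783/1189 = -4.86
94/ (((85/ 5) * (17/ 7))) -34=-31.72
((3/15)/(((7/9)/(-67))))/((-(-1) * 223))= -603/7805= -0.08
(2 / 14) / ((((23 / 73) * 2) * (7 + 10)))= 73 / 5474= 0.01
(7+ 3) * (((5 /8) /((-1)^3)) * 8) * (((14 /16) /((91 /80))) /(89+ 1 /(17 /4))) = -0.43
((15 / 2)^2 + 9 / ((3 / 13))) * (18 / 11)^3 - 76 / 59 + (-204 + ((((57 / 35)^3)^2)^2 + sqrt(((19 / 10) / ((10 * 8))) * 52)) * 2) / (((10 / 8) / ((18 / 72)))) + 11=sqrt(494) / 50 + 697249412961433817269479183 / 1326834036385899658203125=525.94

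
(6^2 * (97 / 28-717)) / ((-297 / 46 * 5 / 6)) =1838068 / 385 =4774.20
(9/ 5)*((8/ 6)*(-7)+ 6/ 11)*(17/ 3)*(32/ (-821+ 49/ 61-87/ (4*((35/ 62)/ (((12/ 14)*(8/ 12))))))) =235772320/ 69227807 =3.41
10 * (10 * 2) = 200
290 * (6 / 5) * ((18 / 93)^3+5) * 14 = 726761112 / 29791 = 24395.32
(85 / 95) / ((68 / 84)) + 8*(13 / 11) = 2207 / 209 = 10.56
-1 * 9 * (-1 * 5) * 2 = 90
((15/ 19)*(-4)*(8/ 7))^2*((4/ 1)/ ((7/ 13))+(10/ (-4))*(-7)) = 40204800/ 123823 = 324.70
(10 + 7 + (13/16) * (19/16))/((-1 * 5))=-4599/1280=-3.59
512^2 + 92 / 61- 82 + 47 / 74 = 1182957543 / 4514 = 262064.14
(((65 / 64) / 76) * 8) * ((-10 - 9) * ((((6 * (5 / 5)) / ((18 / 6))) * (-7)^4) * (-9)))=1404585 / 16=87786.56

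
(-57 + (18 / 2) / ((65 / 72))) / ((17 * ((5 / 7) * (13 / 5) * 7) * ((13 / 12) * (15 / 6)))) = -73368 / 933725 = -0.08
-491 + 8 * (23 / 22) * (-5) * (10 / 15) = -17123 / 33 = -518.88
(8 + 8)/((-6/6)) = -16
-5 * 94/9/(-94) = 0.56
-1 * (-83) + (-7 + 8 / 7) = 540 / 7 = 77.14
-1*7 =-7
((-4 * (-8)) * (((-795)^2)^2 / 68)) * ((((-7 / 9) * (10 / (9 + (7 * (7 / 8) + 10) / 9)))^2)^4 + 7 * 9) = 57345511332117814346656715000 / 4836684208049217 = 11856368715717.13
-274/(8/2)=-137/2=-68.50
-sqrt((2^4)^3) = -64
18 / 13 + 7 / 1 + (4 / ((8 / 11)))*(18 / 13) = 16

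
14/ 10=7/ 5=1.40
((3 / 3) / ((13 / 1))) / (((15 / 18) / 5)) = 6 / 13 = 0.46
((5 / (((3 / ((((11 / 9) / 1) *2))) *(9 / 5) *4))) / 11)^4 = 390625 / 55788550416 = 0.00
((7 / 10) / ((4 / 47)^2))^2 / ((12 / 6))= 239104369 / 51200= 4670.01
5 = 5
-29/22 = -1.32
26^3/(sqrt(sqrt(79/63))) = 16609.19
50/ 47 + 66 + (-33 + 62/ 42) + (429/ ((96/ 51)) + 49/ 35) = 41824523/ 157920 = 264.85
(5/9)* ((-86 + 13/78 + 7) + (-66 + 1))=-4315/54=-79.91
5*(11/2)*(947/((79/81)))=4218885/158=26701.80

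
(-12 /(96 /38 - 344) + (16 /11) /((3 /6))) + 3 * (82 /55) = 661667 /89210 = 7.42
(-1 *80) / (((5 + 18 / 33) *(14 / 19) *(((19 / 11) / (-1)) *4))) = 1210 / 427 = 2.83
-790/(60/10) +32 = -299/3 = -99.67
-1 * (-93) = 93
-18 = -18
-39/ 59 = -0.66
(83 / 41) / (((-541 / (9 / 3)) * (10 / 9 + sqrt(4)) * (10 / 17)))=-0.01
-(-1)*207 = 207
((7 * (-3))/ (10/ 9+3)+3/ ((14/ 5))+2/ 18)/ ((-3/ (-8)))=-73204/ 6993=-10.47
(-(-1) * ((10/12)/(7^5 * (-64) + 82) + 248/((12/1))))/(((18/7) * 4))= 933591253/464644512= 2.01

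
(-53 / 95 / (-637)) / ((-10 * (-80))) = 53 / 48412000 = 0.00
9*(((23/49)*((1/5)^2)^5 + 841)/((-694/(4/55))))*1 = -7243769531664/9132470703125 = -0.79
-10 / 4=-5 / 2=-2.50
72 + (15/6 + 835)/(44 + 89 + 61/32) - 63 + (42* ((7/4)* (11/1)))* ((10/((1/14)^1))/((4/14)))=1710309958/4317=396180.21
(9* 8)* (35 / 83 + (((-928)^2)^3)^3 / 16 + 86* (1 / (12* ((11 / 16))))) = 1172400744937120301475300000000000000000000000000000000.00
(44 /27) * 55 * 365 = 32714.81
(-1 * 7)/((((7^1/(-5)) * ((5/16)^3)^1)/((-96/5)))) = -393216/125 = -3145.73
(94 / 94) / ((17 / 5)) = 5 / 17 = 0.29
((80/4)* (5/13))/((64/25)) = 625/208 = 3.00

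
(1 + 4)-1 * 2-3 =0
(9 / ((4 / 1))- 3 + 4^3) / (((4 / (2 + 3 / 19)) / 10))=51865 / 152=341.22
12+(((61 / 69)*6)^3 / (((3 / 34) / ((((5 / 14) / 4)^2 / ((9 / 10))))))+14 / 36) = 27.37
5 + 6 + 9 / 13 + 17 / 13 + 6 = 19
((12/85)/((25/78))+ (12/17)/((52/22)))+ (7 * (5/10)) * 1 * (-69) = -13302039/55250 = -240.76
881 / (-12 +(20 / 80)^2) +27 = -8939 / 191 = -46.80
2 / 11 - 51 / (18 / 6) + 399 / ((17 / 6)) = 23189 / 187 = 124.01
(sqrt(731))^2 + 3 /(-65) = 47512 /65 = 730.95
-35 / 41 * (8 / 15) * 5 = -280 / 123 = -2.28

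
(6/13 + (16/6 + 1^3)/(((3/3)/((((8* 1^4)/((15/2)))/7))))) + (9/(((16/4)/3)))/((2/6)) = 348407/16380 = 21.27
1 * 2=2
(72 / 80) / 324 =1 / 360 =0.00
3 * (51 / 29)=153 / 29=5.28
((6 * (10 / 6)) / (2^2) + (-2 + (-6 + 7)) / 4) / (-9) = -1 / 4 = -0.25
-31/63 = -0.49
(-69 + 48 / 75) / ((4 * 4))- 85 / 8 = -5959 / 400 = -14.90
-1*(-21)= 21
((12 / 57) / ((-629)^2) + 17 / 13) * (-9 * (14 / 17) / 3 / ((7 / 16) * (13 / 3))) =-36804123360 / 21596855267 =-1.70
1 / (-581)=-1 / 581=-0.00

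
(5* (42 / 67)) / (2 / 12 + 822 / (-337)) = -84924 / 61573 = -1.38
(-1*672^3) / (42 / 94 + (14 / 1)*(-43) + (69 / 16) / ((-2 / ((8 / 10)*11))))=570513162240 / 1166593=489042.16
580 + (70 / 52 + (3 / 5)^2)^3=160646438029 / 274625000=584.97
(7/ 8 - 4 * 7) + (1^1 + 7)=-153/ 8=-19.12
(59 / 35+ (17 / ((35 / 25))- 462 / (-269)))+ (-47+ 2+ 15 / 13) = -28.30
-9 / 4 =-2.25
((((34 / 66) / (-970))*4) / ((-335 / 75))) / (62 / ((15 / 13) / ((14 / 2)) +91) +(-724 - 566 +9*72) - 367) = -0.00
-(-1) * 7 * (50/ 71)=350/ 71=4.93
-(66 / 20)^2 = -1089 / 100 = -10.89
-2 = -2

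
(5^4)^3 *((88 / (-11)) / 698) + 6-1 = -2798168.35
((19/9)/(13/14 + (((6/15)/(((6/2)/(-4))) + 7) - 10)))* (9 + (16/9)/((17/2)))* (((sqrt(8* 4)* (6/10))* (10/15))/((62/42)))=-20988464* sqrt(2)/2594421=-11.44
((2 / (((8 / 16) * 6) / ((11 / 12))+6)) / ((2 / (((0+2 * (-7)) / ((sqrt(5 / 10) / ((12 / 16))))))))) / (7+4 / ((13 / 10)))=-1001 * sqrt(2) / 8908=-0.16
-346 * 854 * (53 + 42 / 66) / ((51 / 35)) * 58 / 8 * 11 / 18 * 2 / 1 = -44237648350 / 459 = -96378318.85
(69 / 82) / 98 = 69 / 8036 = 0.01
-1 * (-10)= 10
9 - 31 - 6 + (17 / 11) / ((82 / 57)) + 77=45167 / 902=50.07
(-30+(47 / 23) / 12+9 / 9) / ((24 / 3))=-7957 / 2208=-3.60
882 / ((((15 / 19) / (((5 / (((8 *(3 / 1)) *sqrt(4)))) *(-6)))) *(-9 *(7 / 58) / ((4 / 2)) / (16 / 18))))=30856 / 27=1142.81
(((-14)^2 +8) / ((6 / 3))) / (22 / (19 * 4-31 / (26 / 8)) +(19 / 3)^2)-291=-5039997 / 17471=-288.48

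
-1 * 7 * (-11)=77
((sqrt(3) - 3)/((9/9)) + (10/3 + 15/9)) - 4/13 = 3.42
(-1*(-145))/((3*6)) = 145/18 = 8.06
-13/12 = -1.08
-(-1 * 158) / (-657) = -158 / 657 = -0.24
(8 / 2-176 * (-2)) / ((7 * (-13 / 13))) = -356 / 7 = -50.86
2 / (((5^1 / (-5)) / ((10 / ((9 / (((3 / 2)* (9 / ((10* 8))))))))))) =-3 / 8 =-0.38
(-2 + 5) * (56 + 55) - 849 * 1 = -516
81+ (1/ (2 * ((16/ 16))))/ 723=117127/ 1446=81.00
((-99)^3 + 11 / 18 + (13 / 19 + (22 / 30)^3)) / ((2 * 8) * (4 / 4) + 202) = -124440630047 / 27958500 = -4450.91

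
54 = 54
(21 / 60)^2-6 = -2351 / 400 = -5.88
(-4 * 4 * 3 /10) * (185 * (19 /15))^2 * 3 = -3953672 /5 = -790734.40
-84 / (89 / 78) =-6552 / 89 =-73.62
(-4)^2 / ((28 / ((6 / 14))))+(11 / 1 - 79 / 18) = 6047 / 882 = 6.86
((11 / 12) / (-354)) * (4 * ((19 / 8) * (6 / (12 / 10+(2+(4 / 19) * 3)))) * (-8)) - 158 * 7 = -1105.69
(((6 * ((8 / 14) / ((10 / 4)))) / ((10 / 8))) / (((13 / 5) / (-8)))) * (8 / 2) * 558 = -3428352 / 455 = -7534.84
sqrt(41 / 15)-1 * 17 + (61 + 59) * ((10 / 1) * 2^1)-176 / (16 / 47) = sqrt(615) / 15 + 1866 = 1867.65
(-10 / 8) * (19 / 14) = -95 / 56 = -1.70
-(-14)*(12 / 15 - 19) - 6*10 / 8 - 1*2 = -2643 / 10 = -264.30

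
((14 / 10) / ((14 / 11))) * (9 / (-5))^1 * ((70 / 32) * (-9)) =6237 / 160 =38.98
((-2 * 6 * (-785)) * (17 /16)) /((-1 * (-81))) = 13345 /108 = 123.56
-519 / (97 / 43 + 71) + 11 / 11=-6389 / 1050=-6.08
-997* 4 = -3988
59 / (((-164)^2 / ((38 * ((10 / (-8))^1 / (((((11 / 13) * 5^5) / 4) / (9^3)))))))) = -10623717 / 92455000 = -0.11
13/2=6.50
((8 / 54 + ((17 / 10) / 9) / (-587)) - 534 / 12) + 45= 51337 / 79245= 0.65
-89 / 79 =-1.13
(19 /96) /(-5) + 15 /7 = 7067 /3360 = 2.10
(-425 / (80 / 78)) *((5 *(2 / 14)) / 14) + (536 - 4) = 400513 / 784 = 510.86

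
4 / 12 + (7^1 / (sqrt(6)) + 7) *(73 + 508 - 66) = 3605 *sqrt(6) / 6 + 10816 / 3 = 5077.07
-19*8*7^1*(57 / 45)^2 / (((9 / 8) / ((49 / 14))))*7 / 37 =-75284384 / 74925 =-1004.80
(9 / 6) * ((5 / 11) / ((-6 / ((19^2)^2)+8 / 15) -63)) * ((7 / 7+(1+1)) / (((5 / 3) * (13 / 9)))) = -475020045 / 34923707962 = -0.01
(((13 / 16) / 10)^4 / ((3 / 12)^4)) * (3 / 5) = 85683 / 12800000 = 0.01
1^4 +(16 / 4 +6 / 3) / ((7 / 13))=85 / 7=12.14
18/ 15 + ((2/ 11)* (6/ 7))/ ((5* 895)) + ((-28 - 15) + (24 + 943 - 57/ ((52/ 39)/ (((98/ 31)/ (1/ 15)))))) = -23542259151/ 21363650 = -1101.98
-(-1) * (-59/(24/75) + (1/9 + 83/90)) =-22001/120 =-183.34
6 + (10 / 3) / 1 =28 / 3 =9.33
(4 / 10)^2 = 4 / 25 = 0.16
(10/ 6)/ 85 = 1/ 51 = 0.02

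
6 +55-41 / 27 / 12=19723 / 324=60.87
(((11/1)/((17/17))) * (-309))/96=-1133/32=-35.41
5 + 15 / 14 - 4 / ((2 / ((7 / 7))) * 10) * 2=397 / 70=5.67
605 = 605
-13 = -13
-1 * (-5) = 5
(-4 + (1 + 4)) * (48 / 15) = 16 / 5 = 3.20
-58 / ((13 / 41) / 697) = -127497.38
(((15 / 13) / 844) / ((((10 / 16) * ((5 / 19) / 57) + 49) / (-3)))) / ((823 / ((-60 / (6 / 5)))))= 4873500 / 958441787329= 0.00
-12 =-12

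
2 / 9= 0.22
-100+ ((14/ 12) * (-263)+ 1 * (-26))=-2597/ 6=-432.83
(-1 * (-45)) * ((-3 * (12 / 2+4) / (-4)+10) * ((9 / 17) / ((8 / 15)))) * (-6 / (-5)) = 127575 / 136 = 938.05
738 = 738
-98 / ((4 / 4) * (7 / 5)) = -70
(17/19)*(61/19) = 1037/361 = 2.87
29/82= 0.35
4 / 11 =0.36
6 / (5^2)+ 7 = 181 / 25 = 7.24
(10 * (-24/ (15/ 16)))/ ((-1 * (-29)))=-256/ 29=-8.83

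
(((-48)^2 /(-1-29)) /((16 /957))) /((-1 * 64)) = 71.78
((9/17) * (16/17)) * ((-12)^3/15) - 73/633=-52609037/914685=-57.52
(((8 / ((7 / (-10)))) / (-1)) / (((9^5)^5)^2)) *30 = 800 / 1202547548374693105751742636119782969638250884669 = 0.00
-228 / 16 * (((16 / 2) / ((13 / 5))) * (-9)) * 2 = 10260 / 13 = 789.23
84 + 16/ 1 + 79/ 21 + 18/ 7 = 319/ 3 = 106.33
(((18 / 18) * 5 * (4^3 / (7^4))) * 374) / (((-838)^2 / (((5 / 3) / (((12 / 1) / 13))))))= 486200 / 3793697649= 0.00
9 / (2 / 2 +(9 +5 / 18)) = 162 / 185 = 0.88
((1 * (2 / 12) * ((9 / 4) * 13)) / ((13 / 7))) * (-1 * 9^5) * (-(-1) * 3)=-465010.88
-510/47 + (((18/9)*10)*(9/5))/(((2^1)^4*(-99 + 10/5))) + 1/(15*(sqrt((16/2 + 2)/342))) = -198303/18236 + sqrt(95)/25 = -10.48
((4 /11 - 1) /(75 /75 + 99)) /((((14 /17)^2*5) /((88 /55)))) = -289 /96250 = -0.00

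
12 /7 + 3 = 33 /7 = 4.71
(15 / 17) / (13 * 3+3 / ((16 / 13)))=0.02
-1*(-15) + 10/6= 16.67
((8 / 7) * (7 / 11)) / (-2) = -4 / 11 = -0.36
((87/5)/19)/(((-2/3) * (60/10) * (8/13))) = -0.37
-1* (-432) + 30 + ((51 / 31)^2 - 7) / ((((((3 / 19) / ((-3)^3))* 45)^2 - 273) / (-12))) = 5465848083 / 11835676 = 461.81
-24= -24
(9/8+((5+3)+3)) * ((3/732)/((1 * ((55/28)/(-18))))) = -0.46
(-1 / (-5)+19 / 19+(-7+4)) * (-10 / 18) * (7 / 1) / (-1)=-7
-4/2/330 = -1/165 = -0.01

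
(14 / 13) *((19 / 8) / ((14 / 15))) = 285 / 104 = 2.74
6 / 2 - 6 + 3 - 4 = -4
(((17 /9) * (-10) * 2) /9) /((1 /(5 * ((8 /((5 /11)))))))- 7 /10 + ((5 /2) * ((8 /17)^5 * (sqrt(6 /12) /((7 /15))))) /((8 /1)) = -299767 /810 + 76800 * sqrt(2) /9938999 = -370.07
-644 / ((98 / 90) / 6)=-24840 / 7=-3548.57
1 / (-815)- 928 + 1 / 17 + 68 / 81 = -1040445862 / 1122255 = -927.10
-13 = -13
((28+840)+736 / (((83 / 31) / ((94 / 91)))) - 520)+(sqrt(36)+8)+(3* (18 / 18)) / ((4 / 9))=19719491 / 30212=652.70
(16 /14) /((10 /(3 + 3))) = 24 /35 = 0.69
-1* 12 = -12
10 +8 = 18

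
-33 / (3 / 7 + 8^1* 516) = -77 / 9633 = -0.01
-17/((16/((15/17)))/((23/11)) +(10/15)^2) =-17595/9436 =-1.86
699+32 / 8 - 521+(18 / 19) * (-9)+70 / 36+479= 223811 / 342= 654.42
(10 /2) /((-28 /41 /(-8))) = 410 /7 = 58.57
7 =7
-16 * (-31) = 496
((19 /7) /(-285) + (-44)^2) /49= 203279 /5145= 39.51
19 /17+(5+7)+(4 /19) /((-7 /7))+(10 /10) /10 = 42013 /3230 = 13.01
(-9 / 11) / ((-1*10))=9 / 110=0.08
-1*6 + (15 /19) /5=-111 /19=-5.84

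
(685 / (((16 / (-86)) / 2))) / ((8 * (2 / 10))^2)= -2876.46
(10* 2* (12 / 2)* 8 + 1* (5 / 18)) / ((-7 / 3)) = -411.55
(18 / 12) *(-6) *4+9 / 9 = -35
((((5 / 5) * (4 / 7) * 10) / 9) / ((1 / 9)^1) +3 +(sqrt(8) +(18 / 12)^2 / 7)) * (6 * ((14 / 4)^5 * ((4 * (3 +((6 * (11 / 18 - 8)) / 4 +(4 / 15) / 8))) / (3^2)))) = -97799933 / 960 - 2705927 * sqrt(2) / 120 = -133764.59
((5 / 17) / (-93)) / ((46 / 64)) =-160 / 36363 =-0.00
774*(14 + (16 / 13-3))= 123066 / 13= 9466.62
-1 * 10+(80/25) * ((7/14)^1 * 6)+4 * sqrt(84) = -2/5+8 * sqrt(21) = 36.26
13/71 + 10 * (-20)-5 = -14542/71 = -204.82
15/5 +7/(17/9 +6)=276/71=3.89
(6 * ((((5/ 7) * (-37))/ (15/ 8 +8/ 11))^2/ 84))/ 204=33129800/ 917350413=0.04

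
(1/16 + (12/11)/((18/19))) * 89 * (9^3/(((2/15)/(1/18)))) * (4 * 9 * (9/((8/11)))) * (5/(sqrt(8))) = 25846582.01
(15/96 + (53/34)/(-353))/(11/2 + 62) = 9719/4320720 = 0.00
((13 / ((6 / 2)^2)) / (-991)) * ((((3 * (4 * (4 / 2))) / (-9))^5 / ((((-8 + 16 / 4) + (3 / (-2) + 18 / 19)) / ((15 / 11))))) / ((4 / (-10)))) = 202342400 / 1374801417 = 0.15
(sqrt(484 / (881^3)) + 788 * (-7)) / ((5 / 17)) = -93772 / 5 + 374 * sqrt(881) / 3880805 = -18754.40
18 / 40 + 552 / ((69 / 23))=3689 / 20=184.45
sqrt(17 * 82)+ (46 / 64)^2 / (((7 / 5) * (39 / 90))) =39675 / 46592+ sqrt(1394) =38.19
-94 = -94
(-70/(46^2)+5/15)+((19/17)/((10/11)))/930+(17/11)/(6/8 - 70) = 71164599017/254835540300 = 0.28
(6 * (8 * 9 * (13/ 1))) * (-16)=-89856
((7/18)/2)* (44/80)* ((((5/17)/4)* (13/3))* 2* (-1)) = -1001/14688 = -0.07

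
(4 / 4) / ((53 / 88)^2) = 7744 / 2809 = 2.76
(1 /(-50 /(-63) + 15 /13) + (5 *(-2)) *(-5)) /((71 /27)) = 2175363 /113245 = 19.21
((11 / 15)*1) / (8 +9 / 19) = 209 / 2415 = 0.09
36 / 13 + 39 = 543 / 13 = 41.77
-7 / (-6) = 7 / 6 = 1.17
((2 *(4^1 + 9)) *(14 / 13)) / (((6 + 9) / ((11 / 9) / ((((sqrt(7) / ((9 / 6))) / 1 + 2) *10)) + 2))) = 637 / 150 - 77 *sqrt(7) / 450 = 3.79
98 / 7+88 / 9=214 / 9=23.78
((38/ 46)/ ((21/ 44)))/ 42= 418/ 10143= 0.04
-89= -89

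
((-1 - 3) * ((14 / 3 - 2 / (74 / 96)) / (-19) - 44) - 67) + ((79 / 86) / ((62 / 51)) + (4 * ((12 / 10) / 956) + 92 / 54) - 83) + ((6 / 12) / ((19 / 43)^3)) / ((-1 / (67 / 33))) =8228457107022467 / 480260669848740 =17.13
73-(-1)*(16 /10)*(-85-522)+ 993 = 474 /5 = 94.80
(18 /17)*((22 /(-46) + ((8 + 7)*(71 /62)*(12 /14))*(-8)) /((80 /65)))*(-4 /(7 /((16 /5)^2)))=8839838592 /14848225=595.35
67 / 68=0.99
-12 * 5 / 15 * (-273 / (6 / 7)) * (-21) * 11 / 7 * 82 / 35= -492492 / 5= -98498.40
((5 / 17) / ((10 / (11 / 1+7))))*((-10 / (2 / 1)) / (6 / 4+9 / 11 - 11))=990 / 3247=0.30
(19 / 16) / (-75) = -19 / 1200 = -0.02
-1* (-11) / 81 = 11 / 81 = 0.14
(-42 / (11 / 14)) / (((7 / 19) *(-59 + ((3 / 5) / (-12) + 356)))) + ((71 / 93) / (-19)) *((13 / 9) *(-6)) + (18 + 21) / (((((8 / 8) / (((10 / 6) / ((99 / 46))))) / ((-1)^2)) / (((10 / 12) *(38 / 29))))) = 989397946568 / 30128885523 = 32.84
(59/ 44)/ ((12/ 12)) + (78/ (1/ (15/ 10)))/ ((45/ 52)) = 30039/ 220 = 136.54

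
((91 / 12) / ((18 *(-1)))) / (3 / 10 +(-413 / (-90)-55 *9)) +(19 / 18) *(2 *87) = 19443779 / 105864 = 183.67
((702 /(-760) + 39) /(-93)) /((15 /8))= -9646 /44175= -0.22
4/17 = 0.24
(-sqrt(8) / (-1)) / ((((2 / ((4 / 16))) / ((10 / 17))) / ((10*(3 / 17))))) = 75*sqrt(2) / 289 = 0.37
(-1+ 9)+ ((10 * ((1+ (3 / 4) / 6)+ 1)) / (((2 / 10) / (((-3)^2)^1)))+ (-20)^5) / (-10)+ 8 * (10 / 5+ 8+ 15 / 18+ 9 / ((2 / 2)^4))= 7681705 / 24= 320071.04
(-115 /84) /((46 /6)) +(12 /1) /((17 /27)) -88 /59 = 488345 /28084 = 17.39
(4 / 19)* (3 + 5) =1.68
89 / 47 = 1.89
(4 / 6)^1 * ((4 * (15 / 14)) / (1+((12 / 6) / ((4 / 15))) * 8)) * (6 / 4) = 30 / 427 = 0.07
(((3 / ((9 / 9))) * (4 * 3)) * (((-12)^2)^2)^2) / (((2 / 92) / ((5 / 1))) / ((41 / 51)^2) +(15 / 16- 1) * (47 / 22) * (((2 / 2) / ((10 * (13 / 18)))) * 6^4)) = -47545733413601280 / 73574357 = -646226964.83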